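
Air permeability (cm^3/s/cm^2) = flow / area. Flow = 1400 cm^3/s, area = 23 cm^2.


Formula: Air Permeability = Airflow / Test Area
AP = 1400 cm^3/s / 23 cm^2
AP = 60.9 cm^3/s/cm^2

60.9 cm^3/s/cm^2


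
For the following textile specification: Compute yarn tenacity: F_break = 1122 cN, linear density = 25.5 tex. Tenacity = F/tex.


Formula: Tenacity = Breaking force / Linear density
Tenacity = 1122 cN / 25.5 tex
Tenacity = 44.00 cN/tex

44.00 cN/tex


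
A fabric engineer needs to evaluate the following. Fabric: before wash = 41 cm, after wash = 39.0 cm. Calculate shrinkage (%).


Formula: Shrinkage% = ((L_before - L_after) / L_before) * 100
Step 1: Shrinkage = 41 - 39.0 = 2.0 cm
Step 2: Shrinkage% = (2.0 / 41) * 100
Step 3: Shrinkage% = 0.04878 * 100 = 4.878% ≈ 4.9%

4.9%


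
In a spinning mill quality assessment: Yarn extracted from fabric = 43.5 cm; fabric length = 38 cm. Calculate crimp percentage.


Formula: Crimp% = ((L_yarn - L_fabric) / L_fabric) * 100
Step 1: Extension = 43.5 - 38 = 5.5 cm
Step 2: Crimp% = (5.5 / 38) * 100
Step 3: Crimp% = 0.144737 * 100 = 14.4737% ≈ 14.5%

14.5%


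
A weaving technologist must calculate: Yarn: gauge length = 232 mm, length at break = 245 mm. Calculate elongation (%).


Formula: Elongation (%) = ((L_break - L0) / L0) * 100
Step 1: Extension = 245 - 232 = 13 mm
Step 2: Elongation = (13 / 232) * 100
Step 3: Elongation = 0.056034 * 100 = 5.6034% ≈ 5.6%

5.6%


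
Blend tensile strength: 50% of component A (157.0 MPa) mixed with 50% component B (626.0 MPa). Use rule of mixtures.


Formula: Blend property = (fraction_A * property_A) + (fraction_B * property_B)
Step 1: Contribution A = 50/100 * 157.0 MPa = 78.5 MPa
Step 2: Contribution B = 50/100 * 626.0 MPa = 313.0 MPa
Step 3: Blend tensile strength = 78.5 + 313.0 = 391.5 MPa

391.5 MPa


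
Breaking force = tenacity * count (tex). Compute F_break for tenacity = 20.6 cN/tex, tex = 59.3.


Formula: Breaking force = Tenacity * Linear density
F = 20.6 cN/tex * 59.3 tex
F = 1221.58 cN

1221.58 cN


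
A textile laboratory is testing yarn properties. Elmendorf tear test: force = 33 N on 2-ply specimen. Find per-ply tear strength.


Formula: Per-ply strength = Total force / Number of plies
Per-ply = 33 N / 2
Per-ply = 16.5 N

16.5 N


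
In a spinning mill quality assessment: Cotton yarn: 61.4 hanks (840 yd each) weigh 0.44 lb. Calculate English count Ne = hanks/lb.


Formula: Ne = hanks / mass_lb
Substituting: Ne = 61.4 / 0.44
Ne = 139.5

139.5 Ne


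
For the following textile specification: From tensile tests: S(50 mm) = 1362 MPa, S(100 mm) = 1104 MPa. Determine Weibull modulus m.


Formula: m = ln(L1/L2) / ln(S2/S1)
Step 1: ln(L1/L2) = ln(50/100) = -0.69315
Step 2: S2/S1 = 1104/1362 = 0.81057
Step 3: ln(S2/S1) = ln(0.81057) = -0.21002
Step 4: m = -0.69315 / -0.21002 = 3.30

3.30 (Weibull m)


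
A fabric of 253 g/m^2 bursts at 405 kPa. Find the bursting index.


Formula: Bursting Index = Bursting Strength / Fabric GSM
BI = 405 kPa / 253 g/m^2
BI = 1.601 kPa/(g/m^2)

1.601 kPa/(g/m^2)


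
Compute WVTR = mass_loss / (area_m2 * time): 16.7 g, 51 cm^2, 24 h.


Formula: WVTR = mass_loss / (area * time)
Step 1: Convert area: 51 cm^2 = 0.0051 m^2
Step 2: WVTR = 16.7 g / (0.0051 m^2 * 24 h)
Step 3: WVTR = 16.7 / 0.1224 = 136.4 g/m^2/h

136.4 g/m^2/h


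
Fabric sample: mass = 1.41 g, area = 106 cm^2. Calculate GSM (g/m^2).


Formula: GSM = mass_g / area_m2
Step 1: Convert area: 106 cm^2 = 106 / 10000 = 0.0106 m^2
Step 2: GSM = 1.41 g / 0.0106 m^2 = 133.0 g/m^2

133.0 g/m^2


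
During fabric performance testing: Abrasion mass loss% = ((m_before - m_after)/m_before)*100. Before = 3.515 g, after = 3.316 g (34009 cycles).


Formula: Mass loss% = ((m_before - m_after) / m_before) * 100
Step 1: Mass loss = 3.515 - 3.316 = 0.199 g
Step 2: Ratio = 0.199 / 3.515 = 0.0566145
Step 3: Mass loss% = 0.0566145 * 100 = 5.66145% ≈ 5.66%

5.66%


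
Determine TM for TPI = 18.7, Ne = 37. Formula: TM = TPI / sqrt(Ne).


Formula: TM = TPI / sqrt(Ne)
Step 1: sqrt(Ne) = sqrt(37) = 6.0828
Step 2: TM = 18.7 / 6.0828 = 3.07

3.07 TM


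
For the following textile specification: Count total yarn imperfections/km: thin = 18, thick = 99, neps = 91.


Formula: Total = thin places + thick places + neps
Total = 18 + 99 + 91
Total = 208 imperfections/km

208 imperfections/km


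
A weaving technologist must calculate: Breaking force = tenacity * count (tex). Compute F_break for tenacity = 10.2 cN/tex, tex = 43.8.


Formula: Breaking force = Tenacity * Linear density
F = 10.2 cN/tex * 43.8 tex
F = 446.76 cN

446.76 cN


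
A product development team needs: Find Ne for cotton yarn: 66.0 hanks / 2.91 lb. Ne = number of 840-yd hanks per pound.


Formula: Ne = hanks / mass_lb
Substituting: Ne = 66.0 / 2.91
Ne = 22.7

22.7 Ne


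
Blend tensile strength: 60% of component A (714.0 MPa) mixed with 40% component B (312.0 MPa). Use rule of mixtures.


Formula: Blend property = (fraction_A * property_A) + (fraction_B * property_B)
Step 1: Contribution A = 60/100 * 714.0 MPa = 428.4 MPa
Step 2: Contribution B = 40/100 * 312.0 MPa = 124.8 MPa
Step 3: Blend tensile strength = 428.4 + 124.8 = 553.2 MPa

553.2 MPa


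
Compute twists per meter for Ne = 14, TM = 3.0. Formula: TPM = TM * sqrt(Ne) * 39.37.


Formula: TPM = TM * sqrt(Ne) * 39.37
Step 1: sqrt(Ne) = sqrt(14) = 3.7417
Step 2: TM * sqrt(Ne) = 3.0 * 3.7417 = 11.2251
Step 3: TPM = 11.2251 * 39.37 = 442 twists/m

442 twists/m


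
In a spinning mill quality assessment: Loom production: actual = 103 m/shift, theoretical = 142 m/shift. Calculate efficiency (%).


Formula: Efficiency% = (Actual output / Theoretical output) * 100
Efficiency% = (103 / 142) * 100
Efficiency% = 0.725352 * 100 = 72.5352% ≈ 72.5%

72.5%


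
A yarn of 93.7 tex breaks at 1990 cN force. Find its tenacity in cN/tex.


Formula: Tenacity = Breaking force / Linear density
Tenacity = 1990 cN / 93.7 tex
Tenacity = 21.24 cN/tex

21.24 cN/tex


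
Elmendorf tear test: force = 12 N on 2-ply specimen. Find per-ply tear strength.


Formula: Per-ply strength = Total force / Number of plies
Per-ply = 12 N / 2
Per-ply = 6 N

6 N


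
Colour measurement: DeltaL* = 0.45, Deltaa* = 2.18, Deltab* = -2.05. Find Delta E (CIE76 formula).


Formula: Delta E = sqrt(dL*^2 + da*^2 + db*^2)
Step 1: dL*^2 = 0.45^2 = 0.2025
Step 2: da*^2 = 2.18^2 = 4.7524
Step 3: db*^2 = (-2.05)^2 = 4.2025
Step 4: Sum = 0.2025 + 4.7524 + 4.2025 = 9.1574
Step 5: Delta E = sqrt(9.1574) = 3.03

3.03 Delta E


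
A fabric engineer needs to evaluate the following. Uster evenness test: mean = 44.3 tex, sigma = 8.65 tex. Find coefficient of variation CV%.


Formula: CV% = (standard deviation / mean) * 100
Step 1: Ratio = 8.65 / 44.3 = 0.19526
Step 2: CV% = 0.19526 * 100 = 19.526% ≈ 19.5%

19.5%


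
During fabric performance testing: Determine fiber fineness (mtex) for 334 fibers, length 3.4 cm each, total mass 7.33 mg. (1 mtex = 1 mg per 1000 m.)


Formula: fineness (mtex) = mass (mg) / total length (km) = (mass_mg / total_length_m) * 1000
Step 1: Convert fiber length: 3.4 cm = 0.034 m
Step 2: Total fiber length = 334 * 0.034 = 11.356 m
Step 3: Linear density = 7.33 mg / 11.356 m = 0.6455 mg/m
Step 4: fineness = 0.6455 * 1000 = 645.5 mtex

645.5 mtex


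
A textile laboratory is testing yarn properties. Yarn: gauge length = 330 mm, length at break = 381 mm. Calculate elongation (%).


Formula: Elongation (%) = ((L_break - L0) / L0) * 100
Step 1: Extension = 381 - 330 = 51 mm
Step 2: Elongation = (51 / 330) * 100
Step 3: Elongation = 0.154545 * 100 = 15.4545% ≈ 15.5%

15.5%


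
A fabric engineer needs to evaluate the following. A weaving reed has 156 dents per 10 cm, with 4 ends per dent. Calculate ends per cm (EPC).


Formula: EPC = (dents per 10 cm * ends per dent) / 10
Step 1: Total ends per 10 cm = 156 * 4 = 624
Step 2: EPC = 624 / 10 = 62.4 ends/cm

62.4 ends/cm


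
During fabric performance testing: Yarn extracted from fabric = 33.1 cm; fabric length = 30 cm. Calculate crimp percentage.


Formula: Crimp% = ((L_yarn - L_fabric) / L_fabric) * 100
Step 1: Extension = 33.1 - 30 = 3.1 cm
Step 2: Crimp% = (3.1 / 30) * 100
Step 3: Crimp% = 0.103333 * 100 = 10.3333% ≈ 10.3%

10.3%


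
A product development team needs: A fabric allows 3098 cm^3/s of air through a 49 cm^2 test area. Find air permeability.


Formula: Air Permeability = Airflow / Test Area
AP = 3098 cm^3/s / 49 cm^2
AP = 63.2 cm^3/s/cm^2

63.2 cm^3/s/cm^2


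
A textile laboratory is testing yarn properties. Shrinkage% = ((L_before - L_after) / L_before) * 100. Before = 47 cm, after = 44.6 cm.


Formula: Shrinkage% = ((L_before - L_after) / L_before) * 100
Step 1: Shrinkage = 47 - 44.6 = 2.4 cm
Step 2: Shrinkage% = (2.4 / 47) * 100
Step 3: Shrinkage% = 0.051064 * 100 = 5.1064% ≈ 5.1%

5.1%


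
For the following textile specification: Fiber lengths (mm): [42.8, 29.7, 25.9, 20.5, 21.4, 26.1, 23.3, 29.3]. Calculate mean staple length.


Formula: Mean = sum of lengths / count
Sum = 42.8 + 29.7 + 25.9 + 20.5 + 21.4 + 26.1 + 23.3 + 29.3
Sum = 219.0 mm
Mean = 219.0 / 8 = 27.38 mm

27.38 mm


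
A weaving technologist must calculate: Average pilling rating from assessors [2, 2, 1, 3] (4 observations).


Formula: Mean = sum / count
Sum = 2 + 2 + 1 + 3 = 8
Mean = 8 / 4 = 2.0

2.0


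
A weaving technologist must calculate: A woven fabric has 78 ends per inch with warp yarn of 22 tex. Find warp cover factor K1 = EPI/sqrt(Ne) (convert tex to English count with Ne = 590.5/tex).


Formula: K1 = EPI / sqrt(Ne), with Ne = 590.5 / tex_warp
Step 1: Ne = 590.5 / 22 = 26.841
Step 2: sqrt(Ne) = sqrt(26.841) = 5.1808
Step 3: K1 = 78 / 5.1808 = 15.1

15.1


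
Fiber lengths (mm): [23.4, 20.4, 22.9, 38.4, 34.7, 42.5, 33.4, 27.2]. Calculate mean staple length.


Formula: Mean = sum of lengths / count
Sum = 23.4 + 20.4 + 22.9 + 38.4 + 34.7 + 42.5 + 33.4 + 27.2
Sum = 242.9 mm
Mean = 242.9 / 8 = 30.36 mm

30.36 mm


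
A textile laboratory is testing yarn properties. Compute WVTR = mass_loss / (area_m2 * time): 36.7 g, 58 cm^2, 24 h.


Formula: WVTR = mass_loss / (area * time)
Step 1: Convert area: 58 cm^2 = 0.0058 m^2
Step 2: WVTR = 36.7 g / (0.0058 m^2 * 24 h)
Step 3: WVTR = 36.7 / 0.1392 = 263.6 g/m^2/h

263.6 g/m^2/h


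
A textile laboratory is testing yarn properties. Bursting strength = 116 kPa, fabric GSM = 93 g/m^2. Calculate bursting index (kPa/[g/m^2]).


Formula: Bursting Index = Bursting Strength / Fabric GSM
BI = 116 kPa / 93 g/m^2
BI = 1.247 kPa/(g/m^2)

1.247 kPa/(g/m^2)


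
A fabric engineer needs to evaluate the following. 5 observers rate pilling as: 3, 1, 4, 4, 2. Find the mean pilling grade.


Formula: Mean = sum / count
Sum = 3 + 1 + 4 + 4 + 2 = 14
Mean = 14 / 5 = 2.8

2.8


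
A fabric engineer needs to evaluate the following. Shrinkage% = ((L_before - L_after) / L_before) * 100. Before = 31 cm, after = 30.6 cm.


Formula: Shrinkage% = ((L_before - L_after) / L_before) * 100
Step 1: Shrinkage = 31 - 30.6 = 0.4 cm
Step 2: Shrinkage% = (0.4 / 31) * 100
Step 3: Shrinkage% = 0.012903 * 100 = 1.2903% ≈ 1.3%

1.3%


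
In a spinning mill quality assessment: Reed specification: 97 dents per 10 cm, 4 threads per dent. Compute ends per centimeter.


Formula: EPC = (dents per 10 cm * ends per dent) / 10
Step 1: Total ends per 10 cm = 97 * 4 = 388
Step 2: EPC = 388 / 10 = 38.8 ends/cm

38.8 ends/cm


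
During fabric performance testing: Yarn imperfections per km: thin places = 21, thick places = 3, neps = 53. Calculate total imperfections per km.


Formula: Total = thin places + thick places + neps
Total = 21 + 3 + 53
Total = 77 imperfections/km

77 imperfections/km


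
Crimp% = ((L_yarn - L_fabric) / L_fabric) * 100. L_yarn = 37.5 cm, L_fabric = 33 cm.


Formula: Crimp% = ((L_yarn - L_fabric) / L_fabric) * 100
Step 1: Extension = 37.5 - 33 = 4.5 cm
Step 2: Crimp% = (4.5 / 33) * 100
Step 3: Crimp% = 0.136364 * 100 = 13.6364% ≈ 13.6%

13.6%


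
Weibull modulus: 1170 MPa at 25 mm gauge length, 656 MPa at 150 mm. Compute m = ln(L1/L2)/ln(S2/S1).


Formula: m = ln(L1/L2) / ln(S2/S1)
Step 1: ln(L1/L2) = ln(25/150) = -1.79176
Step 2: S2/S1 = 656/1170 = 0.56068
Step 3: ln(S2/S1) = ln(0.56068) = -0.57860
Step 4: m = -1.79176 / -0.57860 = 3.10

3.10 (Weibull m)


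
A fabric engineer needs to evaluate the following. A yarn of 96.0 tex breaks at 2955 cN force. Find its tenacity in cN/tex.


Formula: Tenacity = Breaking force / Linear density
Tenacity = 2955 cN / 96.0 tex
Tenacity = 30.78 cN/tex

30.78 cN/tex


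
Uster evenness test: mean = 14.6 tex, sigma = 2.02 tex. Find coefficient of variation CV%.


Formula: CV% = (standard deviation / mean) * 100
Step 1: Ratio = 2.02 / 14.6 = 0.138356
Step 2: CV% = 0.138356 * 100 = 13.8356% ≈ 13.8%

13.8%


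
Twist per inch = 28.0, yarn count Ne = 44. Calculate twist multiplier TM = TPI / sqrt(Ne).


Formula: TM = TPI / sqrt(Ne)
Step 1: sqrt(Ne) = sqrt(44) = 6.6332
Step 2: TM = 28.0 / 6.6332 = 4.22

4.22 TM


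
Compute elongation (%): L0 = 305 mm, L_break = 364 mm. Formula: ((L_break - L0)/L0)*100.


Formula: Elongation (%) = ((L_break - L0) / L0) * 100
Step 1: Extension = 364 - 305 = 59 mm
Step 2: Elongation = (59 / 305) * 100
Step 3: Elongation = 0.193443 * 100 = 19.3443% ≈ 19.3%

19.3%


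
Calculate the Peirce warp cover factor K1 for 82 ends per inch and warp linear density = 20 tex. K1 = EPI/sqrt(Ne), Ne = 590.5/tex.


Formula: K1 = EPI / sqrt(Ne), with Ne = 590.5 / tex_warp
Step 1: Ne = 590.5 / 20 = 29.525
Step 2: sqrt(Ne) = sqrt(29.525) = 5.4337
Step 3: K1 = 82 / 5.4337 = 15.1

15.1


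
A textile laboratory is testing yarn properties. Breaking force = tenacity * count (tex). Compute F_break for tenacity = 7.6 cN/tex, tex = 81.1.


Formula: Breaking force = Tenacity * Linear density
F = 7.6 cN/tex * 81.1 tex
F = 616.36 cN

616.36 cN


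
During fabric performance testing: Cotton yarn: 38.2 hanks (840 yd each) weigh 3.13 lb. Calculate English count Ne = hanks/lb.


Formula: Ne = hanks / mass_lb
Substituting: Ne = 38.2 / 3.13
Ne = 12.2

12.2 Ne


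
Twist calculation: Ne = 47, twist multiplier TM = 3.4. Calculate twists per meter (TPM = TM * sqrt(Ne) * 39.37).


Formula: TPM = TM * sqrt(Ne) * 39.37
Step 1: sqrt(Ne) = sqrt(47) = 6.8557
Step 2: TM * sqrt(Ne) = 3.4 * 6.8557 = 23.3094
Step 3: TPM = 23.3094 * 39.37 = 918 twists/m

918 twists/m


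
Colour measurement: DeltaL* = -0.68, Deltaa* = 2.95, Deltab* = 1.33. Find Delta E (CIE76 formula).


Formula: Delta E = sqrt(dL*^2 + da*^2 + db*^2)
Step 1: dL*^2 = (-0.68)^2 = 0.4624
Step 2: da*^2 = 2.95^2 = 8.7025
Step 3: db*^2 = 1.33^2 = 1.7689
Step 4: Sum = 0.4624 + 8.7025 + 1.7689 = 10.9338
Step 5: Delta E = sqrt(10.9338) = 3.31

3.31 Delta E


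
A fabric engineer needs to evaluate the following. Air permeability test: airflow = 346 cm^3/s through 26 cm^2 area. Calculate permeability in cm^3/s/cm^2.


Formula: Air Permeability = Airflow / Test Area
AP = 346 cm^3/s / 26 cm^2
AP = 13.3 cm^3/s/cm^2

13.3 cm^3/s/cm^2


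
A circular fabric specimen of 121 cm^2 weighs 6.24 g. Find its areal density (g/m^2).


Formula: GSM = mass_g / area_m2
Step 1: Convert area: 121 cm^2 = 121 / 10000 = 0.0121 m^2
Step 2: GSM = 6.24 g / 0.0121 m^2 = 515.7 g/m^2

515.7 g/m^2


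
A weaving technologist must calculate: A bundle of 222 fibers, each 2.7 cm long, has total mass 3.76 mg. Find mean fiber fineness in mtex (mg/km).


Formula: fineness (mtex) = mass (mg) / total length (km) = (mass_mg / total_length_m) * 1000
Step 1: Convert fiber length: 2.7 cm = 0.027 m
Step 2: Total fiber length = 222 * 0.027 = 5.994 m
Step 3: Linear density = 3.76 mg / 5.994 m = 0.6273 mg/m
Step 4: fineness = 0.6273 * 1000 = 627.3 mtex

627.3 mtex


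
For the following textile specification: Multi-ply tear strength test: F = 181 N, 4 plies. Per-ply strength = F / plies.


Formula: Per-ply strength = Total force / Number of plies
Per-ply = 181 N / 4
Per-ply = 45.25 N

45.25 N


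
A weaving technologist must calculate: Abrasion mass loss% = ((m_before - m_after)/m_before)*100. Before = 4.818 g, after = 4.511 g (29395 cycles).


Formula: Mass loss% = ((m_before - m_after) / m_before) * 100
Step 1: Mass loss = 4.818 - 4.511 = 0.307 g
Step 2: Ratio = 0.307 / 4.818 = 0.0637194
Step 3: Mass loss% = 0.0637194 * 100 = 6.37194% ≈ 6.37%

6.37%


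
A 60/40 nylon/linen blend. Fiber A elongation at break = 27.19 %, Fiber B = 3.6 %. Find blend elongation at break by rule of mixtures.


Formula: Blend property = (fraction_A * property_A) + (fraction_B * property_B)
Step 1: Contribution A = 60/100 * 27.19 % = 16.314 %
Step 2: Contribution B = 40/100 * 3.6 % = 1.44 %
Step 3: Blend elongation at break = 16.314 + 1.44 = 17.754 %

17.754 %


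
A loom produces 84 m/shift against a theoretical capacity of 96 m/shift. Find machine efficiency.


Formula: Efficiency% = (Actual output / Theoretical output) * 100
Efficiency% = (84 / 96) * 100
Efficiency% = 0.875 * 100 = 87.5%

87.5%


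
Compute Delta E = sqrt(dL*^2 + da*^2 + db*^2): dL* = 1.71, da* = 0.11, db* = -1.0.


Formula: Delta E = sqrt(dL*^2 + da*^2 + db*^2)
Step 1: dL*^2 = 1.71^2 = 2.9241
Step 2: da*^2 = 0.11^2 = 0.0121
Step 3: db*^2 = (-1.0)^2 = 1.0
Step 4: Sum = 2.9241 + 0.0121 + 1.0 = 3.9362
Step 5: Delta E = sqrt(3.9362) = 1.98

1.98 Delta E


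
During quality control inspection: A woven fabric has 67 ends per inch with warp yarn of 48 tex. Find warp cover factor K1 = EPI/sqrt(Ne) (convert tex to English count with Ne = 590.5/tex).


Formula: K1 = EPI / sqrt(Ne), with Ne = 590.5 / tex_warp
Step 1: Ne = 590.5 / 48 = 12.302
Step 2: sqrt(Ne) = sqrt(12.302) = 3.5074
Step 3: K1 = 67 / 3.5074 = 19.1

19.1


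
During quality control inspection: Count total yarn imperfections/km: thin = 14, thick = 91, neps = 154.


Formula: Total = thin places + thick places + neps
Total = 14 + 91 + 154
Total = 259 imperfections/km

259 imperfections/km


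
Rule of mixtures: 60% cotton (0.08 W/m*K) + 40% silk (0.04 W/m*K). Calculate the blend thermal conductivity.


Formula: Blend property = (fraction_A * property_A) + (fraction_B * property_B)
Step 1: Contribution A = 60/100 * 0.08 W/m*K = 0.048 W/m*K
Step 2: Contribution B = 40/100 * 0.04 W/m*K = 0.016 W/m*K
Step 3: Blend thermal conductivity = 0.048 + 0.016 = 0.064 W/m*K

0.064 W/m*K


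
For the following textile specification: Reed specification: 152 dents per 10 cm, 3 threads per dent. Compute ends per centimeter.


Formula: EPC = (dents per 10 cm * ends per dent) / 10
Step 1: Total ends per 10 cm = 152 * 3 = 456
Step 2: EPC = 456 / 10 = 45.6 ends/cm

45.6 ends/cm


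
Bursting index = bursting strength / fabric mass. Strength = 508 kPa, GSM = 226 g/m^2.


Formula: Bursting Index = Bursting Strength / Fabric GSM
BI = 508 kPa / 226 g/m^2
BI = 2.248 kPa/(g/m^2)

2.248 kPa/(g/m^2)


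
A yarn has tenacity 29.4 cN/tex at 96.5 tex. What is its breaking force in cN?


Formula: Breaking force = Tenacity * Linear density
F = 29.4 cN/tex * 96.5 tex
F = 2837.10 cN

2837.10 cN


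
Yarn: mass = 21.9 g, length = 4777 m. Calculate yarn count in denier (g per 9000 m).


Formula: den = (mass_g / length_m) * 9000
Substituting: den = (21.9 / 4777) * 9000
Intermediate: 21.9 / 4777 = 0.00458447 g/m
den = 0.00458447 * 9000 = 41.3 denier

41.3 denier


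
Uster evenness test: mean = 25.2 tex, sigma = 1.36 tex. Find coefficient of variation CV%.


Formula: CV% = (standard deviation / mean) * 100
Step 1: Ratio = 1.36 / 25.2 = 0.053968
Step 2: CV% = 0.053968 * 100 = 5.3968% ≈ 5.4%

5.4%


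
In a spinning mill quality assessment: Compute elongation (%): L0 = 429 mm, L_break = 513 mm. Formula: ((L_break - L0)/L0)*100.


Formula: Elongation (%) = ((L_break - L0) / L0) * 100
Step 1: Extension = 513 - 429 = 84 mm
Step 2: Elongation = (84 / 429) * 100
Step 3: Elongation = 0.195804 * 100 = 19.5804% ≈ 19.6%

19.6%


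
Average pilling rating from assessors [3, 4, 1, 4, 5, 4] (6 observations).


Formula: Mean = sum / count
Sum = 3 + 4 + 1 + 4 + 5 + 4 = 21
Mean = 21 / 6 = 3.5

3.5


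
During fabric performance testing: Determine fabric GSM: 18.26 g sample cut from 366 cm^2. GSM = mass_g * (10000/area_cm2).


Formula: GSM = mass_g / area_m2
Step 1: Convert area: 366 cm^2 = 366 / 10000 = 0.0366 m^2
Step 2: GSM = 18.26 g / 0.0366 m^2 = 498.9 g/m^2

498.9 g/m^2


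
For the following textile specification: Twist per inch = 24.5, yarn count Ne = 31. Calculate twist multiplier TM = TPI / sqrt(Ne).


Formula: TM = TPI / sqrt(Ne)
Step 1: sqrt(Ne) = sqrt(31) = 5.5678
Step 2: TM = 24.5 / 5.5678 = 4.40

4.40 TM


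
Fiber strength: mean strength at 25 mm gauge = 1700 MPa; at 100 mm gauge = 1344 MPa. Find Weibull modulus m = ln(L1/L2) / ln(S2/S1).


Formula: m = ln(L1/L2) / ln(S2/S1)
Step 1: ln(L1/L2) = ln(25/100) = -1.38629
Step 2: S2/S1 = 1344/1700 = 0.79059
Step 3: ln(S2/S1) = ln(0.79059) = -0.23498
Step 4: m = -1.38629 / -0.23498 = 5.90

5.90 (Weibull m)


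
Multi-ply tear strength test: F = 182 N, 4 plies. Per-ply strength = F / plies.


Formula: Per-ply strength = Total force / Number of plies
Per-ply = 182 N / 4
Per-ply = 45.5 N

45.5 N


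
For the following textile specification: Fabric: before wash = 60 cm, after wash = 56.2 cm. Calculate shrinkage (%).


Formula: Shrinkage% = ((L_before - L_after) / L_before) * 100
Step 1: Shrinkage = 60 - 56.2 = 3.8 cm
Step 2: Shrinkage% = (3.8 / 60) * 100
Step 3: Shrinkage% = 0.063333 * 100 = 6.3333% ≈ 6.3%

6.3%


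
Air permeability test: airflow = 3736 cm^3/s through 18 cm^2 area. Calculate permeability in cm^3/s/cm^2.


Formula: Air Permeability = Airflow / Test Area
AP = 3736 cm^3/s / 18 cm^2
AP = 207.6 cm^3/s/cm^2

207.6 cm^3/s/cm^2


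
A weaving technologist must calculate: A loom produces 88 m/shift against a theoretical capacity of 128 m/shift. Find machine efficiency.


Formula: Efficiency% = (Actual output / Theoretical output) * 100
Efficiency% = (88 / 128) * 100
Efficiency% = 0.6875 * 100 = 68.75% ≈ 68.8%

68.8%


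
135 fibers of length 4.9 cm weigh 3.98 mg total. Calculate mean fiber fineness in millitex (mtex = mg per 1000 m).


Formula: fineness (mtex) = mass (mg) / total length (km) = (mass_mg / total_length_m) * 1000
Step 1: Convert fiber length: 4.9 cm = 0.049 m
Step 2: Total fiber length = 135 * 0.049 = 6.615 m
Step 3: Linear density = 3.98 mg / 6.615 m = 0.6017 mg/m
Step 4: fineness = 0.6017 * 1000 = 601.7 mtex

601.7 mtex


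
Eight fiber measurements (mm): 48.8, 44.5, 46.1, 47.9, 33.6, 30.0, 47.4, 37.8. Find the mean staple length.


Formula: Mean = sum of lengths / count
Sum = 48.8 + 44.5 + 46.1 + 47.9 + 33.6 + 30.0 + 47.4 + 37.8
Sum = 336.1 mm
Mean = 336.1 / 8 = 42.01 mm

42.01 mm


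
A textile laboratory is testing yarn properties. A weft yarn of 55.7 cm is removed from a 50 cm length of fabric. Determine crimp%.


Formula: Crimp% = ((L_yarn - L_fabric) / L_fabric) * 100
Step 1: Extension = 55.7 - 50 = 5.7 cm
Step 2: Crimp% = (5.7 / 50) * 100
Step 3: Crimp% = 0.114 * 100 = 11.4%

11.4%


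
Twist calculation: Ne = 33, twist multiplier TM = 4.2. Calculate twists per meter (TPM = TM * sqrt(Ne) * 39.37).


Formula: TPM = TM * sqrt(Ne) * 39.37
Step 1: sqrt(Ne) = sqrt(33) = 5.7446
Step 2: TM * sqrt(Ne) = 4.2 * 5.7446 = 24.1273
Step 3: TPM = 24.1273 * 39.37 = 950 twists/m

950 twists/m


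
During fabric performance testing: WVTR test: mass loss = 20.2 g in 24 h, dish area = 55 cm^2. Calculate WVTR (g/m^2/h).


Formula: WVTR = mass_loss / (area * time)
Step 1: Convert area: 55 cm^2 = 0.0055 m^2
Step 2: WVTR = 20.2 g / (0.0055 m^2 * 24 h)
Step 3: WVTR = 20.2 / 0.132 = 153.0 g/m^2/h

153.0 g/m^2/h


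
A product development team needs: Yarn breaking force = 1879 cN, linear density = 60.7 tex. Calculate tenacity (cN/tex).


Formula: Tenacity = Breaking force / Linear density
Tenacity = 1879 cN / 60.7 tex
Tenacity = 30.96 cN/tex

30.96 cN/tex


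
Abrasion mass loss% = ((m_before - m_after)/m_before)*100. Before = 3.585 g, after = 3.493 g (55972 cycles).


Formula: Mass loss% = ((m_before - m_after) / m_before) * 100
Step 1: Mass loss = 3.585 - 3.493 = 0.092 g
Step 2: Ratio = 0.092 / 3.585 = 0.0256625
Step 3: Mass loss% = 0.0256625 * 100 = 2.56625% ≈ 2.57%

2.57%


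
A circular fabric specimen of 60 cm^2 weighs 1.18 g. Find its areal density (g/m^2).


Formula: GSM = mass_g / area_m2
Step 1: Convert area: 60 cm^2 = 60 / 10000 = 0.006 m^2
Step 2: GSM = 1.18 g / 0.006 m^2 = 196.7 g/m^2

196.7 g/m^2


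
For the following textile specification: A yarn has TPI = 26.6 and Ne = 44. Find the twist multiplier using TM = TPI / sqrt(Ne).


Formula: TM = TPI / sqrt(Ne)
Step 1: sqrt(Ne) = sqrt(44) = 6.6332
Step 2: TM = 26.6 / 6.6332 = 4.01

4.01 TM


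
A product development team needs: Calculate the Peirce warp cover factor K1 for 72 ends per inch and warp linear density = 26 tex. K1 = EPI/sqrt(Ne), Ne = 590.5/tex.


Formula: K1 = EPI / sqrt(Ne), with Ne = 590.5 / tex_warp
Step 1: Ne = 590.5 / 26 = 22.712
Step 2: sqrt(Ne) = sqrt(22.712) = 4.7657
Step 3: K1 = 72 / 4.7657 = 15.1

15.1


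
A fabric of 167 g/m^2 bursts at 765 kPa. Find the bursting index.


Formula: Bursting Index = Bursting Strength / Fabric GSM
BI = 765 kPa / 167 g/m^2
BI = 4.581 kPa/(g/m^2)

4.581 kPa/(g/m^2)


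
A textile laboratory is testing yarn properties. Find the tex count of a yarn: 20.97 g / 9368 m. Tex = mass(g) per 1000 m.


Formula: Tex = (mass_g / length_m) * 1000
Substituting: Tex = (20.97 / 9368) * 1000
Intermediate: 20.97 / 9368 = 0.00223847 g/m
Tex = 0.00223847 * 1000 = 2.24 tex

2.24 tex


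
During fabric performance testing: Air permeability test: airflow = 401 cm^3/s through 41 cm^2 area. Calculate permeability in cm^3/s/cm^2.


Formula: Air Permeability = Airflow / Test Area
AP = 401 cm^3/s / 41 cm^2
AP = 9.8 cm^3/s/cm^2

9.8 cm^3/s/cm^2


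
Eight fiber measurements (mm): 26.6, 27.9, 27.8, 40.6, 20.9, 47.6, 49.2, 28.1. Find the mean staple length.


Formula: Mean = sum of lengths / count
Sum = 26.6 + 27.9 + 27.8 + 40.6 + 20.9 + 47.6 + 49.2 + 28.1
Sum = 268.7 mm
Mean = 268.7 / 8 = 33.59 mm

33.59 mm


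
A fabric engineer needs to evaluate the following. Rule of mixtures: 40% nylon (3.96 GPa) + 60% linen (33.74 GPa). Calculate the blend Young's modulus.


Formula: Blend property = (fraction_A * property_A) + (fraction_B * property_B)
Step 1: Contribution A = 40/100 * 3.96 GPa = 1.584 GPa
Step 2: Contribution B = 60/100 * 33.74 GPa = 20.244 GPa
Step 3: Blend Young's modulus = 1.584 + 20.244 = 21.828 GPa

21.828 GPa


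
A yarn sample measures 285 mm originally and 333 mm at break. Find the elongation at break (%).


Formula: Elongation (%) = ((L_break - L0) / L0) * 100
Step 1: Extension = 333 - 285 = 48 mm
Step 2: Elongation = (48 / 285) * 100
Step 3: Elongation = 0.168421 * 100 = 16.8421% ≈ 16.8%

16.8%


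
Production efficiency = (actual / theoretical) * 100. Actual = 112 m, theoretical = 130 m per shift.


Formula: Efficiency% = (Actual output / Theoretical output) * 100
Efficiency% = (112 / 130) * 100
Efficiency% = 0.861538 * 100 = 86.1538% ≈ 86.2%

86.2%


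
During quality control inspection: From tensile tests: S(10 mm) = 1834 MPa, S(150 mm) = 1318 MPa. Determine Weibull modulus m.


Formula: m = ln(L1/L2) / ln(S2/S1)
Step 1: ln(L1/L2) = ln(10/150) = -2.70805
Step 2: S2/S1 = 1318/1834 = 0.71865
Step 3: ln(S2/S1) = ln(0.71865) = -0.33038
Step 4: m = -2.70805 / -0.33038 = 8.20

8.20 (Weibull m)


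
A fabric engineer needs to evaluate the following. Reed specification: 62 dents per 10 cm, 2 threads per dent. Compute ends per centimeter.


Formula: EPC = (dents per 10 cm * ends per dent) / 10
Step 1: Total ends per 10 cm = 62 * 2 = 124
Step 2: EPC = 124 / 10 = 12.4 ends/cm

12.4 ends/cm


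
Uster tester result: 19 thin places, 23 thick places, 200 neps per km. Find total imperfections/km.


Formula: Total = thin places + thick places + neps
Total = 19 + 23 + 200
Total = 242 imperfections/km

242 imperfections/km


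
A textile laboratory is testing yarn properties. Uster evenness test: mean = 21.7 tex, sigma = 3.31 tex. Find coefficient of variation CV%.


Formula: CV% = (standard deviation / mean) * 100
Step 1: Ratio = 3.31 / 21.7 = 0.152535
Step 2: CV% = 0.152535 * 100 = 15.2535% ≈ 15.3%

15.3%


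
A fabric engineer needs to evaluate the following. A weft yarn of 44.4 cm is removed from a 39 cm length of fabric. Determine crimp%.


Formula: Crimp% = ((L_yarn - L_fabric) / L_fabric) * 100
Step 1: Extension = 44.4 - 39 = 5.4 cm
Step 2: Crimp% = (5.4 / 39) * 100
Step 3: Crimp% = 0.138462 * 100 = 13.8462% ≈ 13.8%

13.8%


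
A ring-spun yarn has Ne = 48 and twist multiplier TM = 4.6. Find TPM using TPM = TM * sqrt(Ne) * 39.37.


Formula: TPM = TM * sqrt(Ne) * 39.37
Step 1: sqrt(Ne) = sqrt(48) = 6.9282
Step 2: TM * sqrt(Ne) = 4.6 * 6.9282 = 31.8697
Step 3: TPM = 31.8697 * 39.37 = 1255 twists/m

1255 twists/m


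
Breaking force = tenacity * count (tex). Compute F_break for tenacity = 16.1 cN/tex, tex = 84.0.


Formula: Breaking force = Tenacity * Linear density
F = 16.1 cN/tex * 84.0 tex
F = 1352.40 cN

1352.40 cN


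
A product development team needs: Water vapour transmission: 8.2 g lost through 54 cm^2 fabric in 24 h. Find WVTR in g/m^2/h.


Formula: WVTR = mass_loss / (area * time)
Step 1: Convert area: 54 cm^2 = 0.0054 m^2
Step 2: WVTR = 8.2 g / (0.0054 m^2 * 24 h)
Step 3: WVTR = 8.2 / 0.1296 = 63.3 g/m^2/h

63.3 g/m^2/h


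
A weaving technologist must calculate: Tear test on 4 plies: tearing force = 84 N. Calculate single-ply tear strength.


Formula: Per-ply strength = Total force / Number of plies
Per-ply = 84 N / 4
Per-ply = 21 N

21 N


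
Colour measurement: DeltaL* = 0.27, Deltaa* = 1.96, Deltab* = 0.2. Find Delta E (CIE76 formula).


Formula: Delta E = sqrt(dL*^2 + da*^2 + db*^2)
Step 1: dL*^2 = 0.27^2 = 0.0729
Step 2: da*^2 = 1.96^2 = 3.8416
Step 3: db*^2 = 0.2^2 = 0.04
Step 4: Sum = 0.0729 + 3.8416 + 0.04 = 3.9545
Step 5: Delta E = sqrt(3.9545) = 1.99

1.99 Delta E


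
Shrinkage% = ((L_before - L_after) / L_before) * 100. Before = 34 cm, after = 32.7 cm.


Formula: Shrinkage% = ((L_before - L_after) / L_before) * 100
Step 1: Shrinkage = 34 - 32.7 = 1.3 cm
Step 2: Shrinkage% = (1.3 / 34) * 100
Step 3: Shrinkage% = 0.038235 * 100 = 3.8235% ≈ 3.8%

3.8%


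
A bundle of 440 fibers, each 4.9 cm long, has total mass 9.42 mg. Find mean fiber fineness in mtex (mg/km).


Formula: fineness (mtex) = mass (mg) / total length (km) = (mass_mg / total_length_m) * 1000
Step 1: Convert fiber length: 4.9 cm = 0.049 m
Step 2: Total fiber length = 440 * 0.049 = 21.56 m
Step 3: Linear density = 9.42 mg / 21.56 m = 0.4369 mg/m
Step 4: fineness = 0.4369 * 1000 = 436.9 mtex

436.9 mtex


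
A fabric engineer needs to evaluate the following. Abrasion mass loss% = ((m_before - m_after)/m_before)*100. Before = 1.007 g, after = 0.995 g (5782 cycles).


Formula: Mass loss% = ((m_before - m_after) / m_before) * 100
Step 1: Mass loss = 1.007 - 0.995 = 0.012 g
Step 2: Ratio = 0.012 / 1.007 = 0.0119166
Step 3: Mass loss% = 0.0119166 * 100 = 1.19166% ≈ 1.19%

1.19%


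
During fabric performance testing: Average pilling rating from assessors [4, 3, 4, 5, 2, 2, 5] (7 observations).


Formula: Mean = sum / count
Sum = 4 + 3 + 4 + 5 + 2 + 2 + 5 = 25
Mean = 25 / 7 = 3.6

3.6


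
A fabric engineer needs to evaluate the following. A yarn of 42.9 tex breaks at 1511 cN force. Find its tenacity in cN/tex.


Formula: Tenacity = Breaking force / Linear density
Tenacity = 1511 cN / 42.9 tex
Tenacity = 35.22 cN/tex

35.22 cN/tex


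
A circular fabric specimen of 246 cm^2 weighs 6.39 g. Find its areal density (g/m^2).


Formula: GSM = mass_g / area_m2
Step 1: Convert area: 246 cm^2 = 246 / 10000 = 0.0246 m^2
Step 2: GSM = 6.39 g / 0.0246 m^2 = 259.8 g/m^2

259.8 g/m^2


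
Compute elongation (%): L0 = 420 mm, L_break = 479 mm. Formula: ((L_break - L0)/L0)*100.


Formula: Elongation (%) = ((L_break - L0) / L0) * 100
Step 1: Extension = 479 - 420 = 59 mm
Step 2: Elongation = (59 / 420) * 100
Step 3: Elongation = 0.140476 * 100 = 14.0476% ≈ 14.0%

14.0%


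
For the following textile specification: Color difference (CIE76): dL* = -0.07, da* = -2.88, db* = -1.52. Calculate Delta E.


Formula: Delta E = sqrt(dL*^2 + da*^2 + db*^2)
Step 1: dL*^2 = (-0.07)^2 = 0.0049
Step 2: da*^2 = (-2.88)^2 = 8.2944
Step 3: db*^2 = (-1.52)^2 = 2.3104
Step 4: Sum = 0.0049 + 8.2944 + 2.3104 = 10.6097
Step 5: Delta E = sqrt(10.6097) = 3.26

3.26 Delta E


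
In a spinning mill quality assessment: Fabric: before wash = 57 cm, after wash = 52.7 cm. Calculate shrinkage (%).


Formula: Shrinkage% = ((L_before - L_after) / L_before) * 100
Step 1: Shrinkage = 57 - 52.7 = 4.3 cm
Step 2: Shrinkage% = (4.3 / 57) * 100
Step 3: Shrinkage% = 0.075439 * 100 = 7.5439% ≈ 7.5%

7.5%


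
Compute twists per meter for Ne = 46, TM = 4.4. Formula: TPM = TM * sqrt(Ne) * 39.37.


Formula: TPM = TM * sqrt(Ne) * 39.37
Step 1: sqrt(Ne) = sqrt(46) = 6.7823
Step 2: TM * sqrt(Ne) = 4.4 * 6.7823 = 29.8421
Step 3: TPM = 29.8421 * 39.37 = 1175 twists/m

1175 twists/m


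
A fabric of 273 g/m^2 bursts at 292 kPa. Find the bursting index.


Formula: Bursting Index = Bursting Strength / Fabric GSM
BI = 292 kPa / 273 g/m^2
BI = 1.070 kPa/(g/m^2)

1.070 kPa/(g/m^2)


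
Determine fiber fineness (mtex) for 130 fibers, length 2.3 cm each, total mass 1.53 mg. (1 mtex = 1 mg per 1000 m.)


Formula: fineness (mtex) = mass (mg) / total length (km) = (mass_mg / total_length_m) * 1000
Step 1: Convert fiber length: 2.3 cm = 0.023 m
Step 2: Total fiber length = 130 * 0.023 = 2.99 m
Step 3: Linear density = 1.53 mg / 2.99 m = 0.5117 mg/m
Step 4: fineness = 0.5117 * 1000 = 511.7 mtex

511.7 mtex


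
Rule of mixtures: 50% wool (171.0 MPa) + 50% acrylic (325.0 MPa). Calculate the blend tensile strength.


Formula: Blend property = (fraction_A * property_A) + (fraction_B * property_B)
Step 1: Contribution A = 50/100 * 171.0 MPa = 85.5 MPa
Step 2: Contribution B = 50/100 * 325.0 MPa = 162.5 MPa
Step 3: Blend tensile strength = 85.5 + 162.5 = 248.0 MPa

248.0 MPa


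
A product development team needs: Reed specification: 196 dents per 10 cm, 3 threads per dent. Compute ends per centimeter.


Formula: EPC = (dents per 10 cm * ends per dent) / 10
Step 1: Total ends per 10 cm = 196 * 3 = 588
Step 2: EPC = 588 / 10 = 58.8 ends/cm

58.8 ends/cm


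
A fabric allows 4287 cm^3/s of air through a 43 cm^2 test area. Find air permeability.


Formula: Air Permeability = Airflow / Test Area
AP = 4287 cm^3/s / 43 cm^2
AP = 99.7 cm^3/s/cm^2

99.7 cm^3/s/cm^2


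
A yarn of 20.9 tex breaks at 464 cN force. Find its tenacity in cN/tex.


Formula: Tenacity = Breaking force / Linear density
Tenacity = 464 cN / 20.9 tex
Tenacity = 22.20 cN/tex

22.20 cN/tex


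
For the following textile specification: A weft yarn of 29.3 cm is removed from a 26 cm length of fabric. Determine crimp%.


Formula: Crimp% = ((L_yarn - L_fabric) / L_fabric) * 100
Step 1: Extension = 29.3 - 26 = 3.3 cm
Step 2: Crimp% = (3.3 / 26) * 100
Step 3: Crimp% = 0.126923 * 100 = 12.6923% ≈ 12.7%

12.7%


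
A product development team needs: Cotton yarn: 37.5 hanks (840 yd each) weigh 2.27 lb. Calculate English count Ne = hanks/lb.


Formula: Ne = hanks / mass_lb
Substituting: Ne = 37.5 / 2.27
Ne = 16.5

16.5 Ne


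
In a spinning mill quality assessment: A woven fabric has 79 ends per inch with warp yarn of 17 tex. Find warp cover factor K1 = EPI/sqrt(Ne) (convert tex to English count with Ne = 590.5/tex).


Formula: K1 = EPI / sqrt(Ne), with Ne = 590.5 / tex_warp
Step 1: Ne = 590.5 / 17 = 34.735
Step 2: sqrt(Ne) = sqrt(34.735) = 5.8936
Step 3: K1 = 79 / 5.8936 = 13.4

13.4


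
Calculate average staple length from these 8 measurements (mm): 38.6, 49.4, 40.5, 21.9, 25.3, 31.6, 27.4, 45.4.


Formula: Mean = sum of lengths / count
Sum = 38.6 + 49.4 + 40.5 + 21.9 + 25.3 + 31.6 + 27.4 + 45.4
Sum = 280.1 mm
Mean = 280.1 / 8 = 35.01 mm

35.01 mm


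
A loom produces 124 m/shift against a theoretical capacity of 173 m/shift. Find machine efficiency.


Formula: Efficiency% = (Actual output / Theoretical output) * 100
Efficiency% = (124 / 173) * 100
Efficiency% = 0.716763 * 100 = 71.6763% ≈ 71.7%

71.7%


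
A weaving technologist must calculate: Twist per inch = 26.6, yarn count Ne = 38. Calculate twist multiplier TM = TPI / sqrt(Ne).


Formula: TM = TPI / sqrt(Ne)
Step 1: sqrt(Ne) = sqrt(38) = 6.1644
Step 2: TM = 26.6 / 6.1644 = 4.32

4.32 TM


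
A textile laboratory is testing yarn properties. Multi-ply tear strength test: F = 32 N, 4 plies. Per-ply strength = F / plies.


Formula: Per-ply strength = Total force / Number of plies
Per-ply = 32 N / 4
Per-ply = 8 N

8 N


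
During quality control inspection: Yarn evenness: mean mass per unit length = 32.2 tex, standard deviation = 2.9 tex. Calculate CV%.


Formula: CV% = (standard deviation / mean) * 100
Step 1: Ratio = 2.9 / 32.2 = 0.090062
Step 2: CV% = 0.090062 * 100 = 9.0062% ≈ 9.0%

9.0%


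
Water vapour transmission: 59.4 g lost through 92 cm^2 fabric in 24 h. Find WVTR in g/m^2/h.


Formula: WVTR = mass_loss / (area * time)
Step 1: Convert area: 92 cm^2 = 0.0092 m^2
Step 2: WVTR = 59.4 g / (0.0092 m^2 * 24 h)
Step 3: WVTR = 59.4 / 0.2208 = 269.0 g/m^2/h

269.0 g/m^2/h


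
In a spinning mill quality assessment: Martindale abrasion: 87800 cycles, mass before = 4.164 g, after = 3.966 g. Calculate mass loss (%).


Formula: Mass loss% = ((m_before - m_after) / m_before) * 100
Step 1: Mass loss = 4.164 - 3.966 = 0.198 g
Step 2: Ratio = 0.198 / 4.164 = 0.0475504
Step 3: Mass loss% = 0.0475504 * 100 = 4.75504% ≈ 4.76%

4.76%


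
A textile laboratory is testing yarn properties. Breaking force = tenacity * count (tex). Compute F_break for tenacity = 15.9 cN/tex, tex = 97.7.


Formula: Breaking force = Tenacity * Linear density
F = 15.9 cN/tex * 97.7 tex
F = 1553.43 cN

1553.43 cN


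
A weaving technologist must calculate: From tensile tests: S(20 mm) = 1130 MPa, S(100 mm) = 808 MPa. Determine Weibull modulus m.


Formula: m = ln(L1/L2) / ln(S2/S1)
Step 1: ln(L1/L2) = ln(20/100) = -1.60944
Step 2: S2/S1 = 808/1130 = 0.71504
Step 3: ln(S2/S1) = ln(0.71504) = -0.33542
Step 4: m = -1.60944 / -0.33542 = 4.80

4.80 (Weibull m)


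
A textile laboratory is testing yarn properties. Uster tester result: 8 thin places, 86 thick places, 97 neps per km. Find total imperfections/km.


Formula: Total = thin places + thick places + neps
Total = 8 + 86 + 97
Total = 191 imperfections/km

191 imperfections/km


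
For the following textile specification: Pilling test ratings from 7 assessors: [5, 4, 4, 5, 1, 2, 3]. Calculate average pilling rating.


Formula: Mean = sum / count
Sum = 5 + 4 + 4 + 5 + 1 + 2 + 3 = 24
Mean = 24 / 7 = 3.4

3.4


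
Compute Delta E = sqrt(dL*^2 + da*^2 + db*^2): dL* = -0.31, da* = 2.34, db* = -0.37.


Formula: Delta E = sqrt(dL*^2 + da*^2 + db*^2)
Step 1: dL*^2 = (-0.31)^2 = 0.0961
Step 2: da*^2 = 2.34^2 = 5.4756
Step 3: db*^2 = (-0.37)^2 = 0.1369
Step 4: Sum = 0.0961 + 5.4756 + 0.1369 = 5.7086
Step 5: Delta E = sqrt(5.7086) = 2.39

2.39 Delta E


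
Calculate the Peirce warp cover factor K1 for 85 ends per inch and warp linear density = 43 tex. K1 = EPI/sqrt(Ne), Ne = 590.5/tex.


Formula: K1 = EPI / sqrt(Ne), with Ne = 590.5 / tex_warp
Step 1: Ne = 590.5 / 43 = 13.733
Step 2: sqrt(Ne) = sqrt(13.733) = 3.7058
Step 3: K1 = 85 / 3.7058 = 22.9

22.9


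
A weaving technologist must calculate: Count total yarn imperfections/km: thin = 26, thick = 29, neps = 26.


Formula: Total = thin places + thick places + neps
Total = 26 + 29 + 26
Total = 81 imperfections/km

81 imperfections/km
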